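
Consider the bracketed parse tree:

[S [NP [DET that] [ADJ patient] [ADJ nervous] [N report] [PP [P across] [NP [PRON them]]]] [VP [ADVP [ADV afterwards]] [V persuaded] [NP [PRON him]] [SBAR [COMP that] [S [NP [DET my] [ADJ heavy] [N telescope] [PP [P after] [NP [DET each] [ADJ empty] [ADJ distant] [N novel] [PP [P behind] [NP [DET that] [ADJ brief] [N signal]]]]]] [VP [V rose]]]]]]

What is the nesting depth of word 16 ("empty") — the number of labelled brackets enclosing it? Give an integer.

8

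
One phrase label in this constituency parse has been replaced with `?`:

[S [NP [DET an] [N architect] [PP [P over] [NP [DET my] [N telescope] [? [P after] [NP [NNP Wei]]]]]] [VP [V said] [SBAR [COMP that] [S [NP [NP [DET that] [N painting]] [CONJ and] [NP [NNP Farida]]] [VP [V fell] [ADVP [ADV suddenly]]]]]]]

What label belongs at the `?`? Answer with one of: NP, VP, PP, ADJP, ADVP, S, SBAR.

PP

The `?` node immediately contains: P 'after', NP. That is the internal structure of a prepositional phrase, so the label is PP.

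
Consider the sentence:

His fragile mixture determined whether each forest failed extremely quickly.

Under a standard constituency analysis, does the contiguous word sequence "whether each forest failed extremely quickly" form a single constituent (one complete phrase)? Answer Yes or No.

Yes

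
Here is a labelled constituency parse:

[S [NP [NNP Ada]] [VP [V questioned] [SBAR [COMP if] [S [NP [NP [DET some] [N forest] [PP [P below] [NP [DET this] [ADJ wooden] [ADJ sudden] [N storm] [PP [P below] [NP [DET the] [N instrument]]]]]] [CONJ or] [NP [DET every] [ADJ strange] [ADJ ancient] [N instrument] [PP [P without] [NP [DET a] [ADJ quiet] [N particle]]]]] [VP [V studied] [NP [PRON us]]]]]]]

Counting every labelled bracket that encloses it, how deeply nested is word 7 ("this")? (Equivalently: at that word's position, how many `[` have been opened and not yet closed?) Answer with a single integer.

9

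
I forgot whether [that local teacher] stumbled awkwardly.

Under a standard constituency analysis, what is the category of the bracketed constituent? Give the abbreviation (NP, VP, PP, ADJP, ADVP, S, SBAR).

The bracketed span "that local teacher" is headed by "teacher", making it a noun phrase (NP).

NP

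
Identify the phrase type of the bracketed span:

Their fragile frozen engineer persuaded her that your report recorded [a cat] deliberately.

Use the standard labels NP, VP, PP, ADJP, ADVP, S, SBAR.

NP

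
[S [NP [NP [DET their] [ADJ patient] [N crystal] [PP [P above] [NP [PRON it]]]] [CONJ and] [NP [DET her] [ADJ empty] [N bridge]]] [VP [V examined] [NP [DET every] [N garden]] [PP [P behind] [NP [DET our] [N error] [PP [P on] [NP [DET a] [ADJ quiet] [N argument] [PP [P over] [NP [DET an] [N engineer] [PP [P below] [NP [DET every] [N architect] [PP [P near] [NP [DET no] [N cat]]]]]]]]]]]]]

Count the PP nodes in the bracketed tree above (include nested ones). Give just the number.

6

Scanning left to right, an opening `[PP` appears at word positions 4, 13, 16, 20, 23, 26 — 6 in total.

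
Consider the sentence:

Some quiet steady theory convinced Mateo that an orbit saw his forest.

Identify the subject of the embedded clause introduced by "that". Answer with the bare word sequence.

an orbit

The subject of the embedded clause introduced by "that" is the NP immediately before the verb "saw": "an orbit".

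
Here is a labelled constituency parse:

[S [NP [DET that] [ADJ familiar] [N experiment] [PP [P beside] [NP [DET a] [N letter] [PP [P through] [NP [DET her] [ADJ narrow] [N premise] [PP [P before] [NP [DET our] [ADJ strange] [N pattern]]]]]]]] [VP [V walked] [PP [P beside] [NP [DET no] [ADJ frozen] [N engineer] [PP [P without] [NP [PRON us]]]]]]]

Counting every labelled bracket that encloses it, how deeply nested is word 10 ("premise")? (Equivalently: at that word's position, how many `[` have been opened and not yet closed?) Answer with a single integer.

The word sits inside N, which is inside NP, inside PP, inside NP, inside PP, inside NP, inside S — 7 brackets in all.

7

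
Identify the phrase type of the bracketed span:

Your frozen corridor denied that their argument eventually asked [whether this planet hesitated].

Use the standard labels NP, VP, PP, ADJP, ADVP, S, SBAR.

SBAR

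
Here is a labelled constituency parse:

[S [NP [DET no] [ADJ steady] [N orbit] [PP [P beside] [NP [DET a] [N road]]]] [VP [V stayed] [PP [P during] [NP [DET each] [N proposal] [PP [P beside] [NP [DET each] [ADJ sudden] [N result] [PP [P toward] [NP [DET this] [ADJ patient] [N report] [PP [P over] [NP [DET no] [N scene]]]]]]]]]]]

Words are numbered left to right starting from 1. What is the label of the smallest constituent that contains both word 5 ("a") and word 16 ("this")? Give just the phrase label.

S

Both words fall inside [S no steady orbit beside a road stayed during each proposal beside each sudden result toward this patient report over no scene] (words 1–21), and no smaller constituent contains them both. Label: S.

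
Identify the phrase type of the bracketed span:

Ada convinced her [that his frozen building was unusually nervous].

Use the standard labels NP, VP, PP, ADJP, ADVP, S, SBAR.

"that" is the head of the bracketed span, so the span is a subordinate clause: SBAR.

SBAR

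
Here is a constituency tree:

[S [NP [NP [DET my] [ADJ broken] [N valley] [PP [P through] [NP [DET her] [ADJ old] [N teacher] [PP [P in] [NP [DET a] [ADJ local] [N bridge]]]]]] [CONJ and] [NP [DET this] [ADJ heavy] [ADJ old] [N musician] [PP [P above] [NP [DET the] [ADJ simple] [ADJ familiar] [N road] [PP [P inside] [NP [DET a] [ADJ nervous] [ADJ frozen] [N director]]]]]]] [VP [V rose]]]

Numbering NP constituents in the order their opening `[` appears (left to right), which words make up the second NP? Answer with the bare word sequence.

my broken valley through her old teacher in a local bridge

Opening `[NP` markers occur at word positions 1, 1, 5, 9, 13, 18, 23; the second of these opens the constituent [NP my broken valley through her old teacher in a local bridge].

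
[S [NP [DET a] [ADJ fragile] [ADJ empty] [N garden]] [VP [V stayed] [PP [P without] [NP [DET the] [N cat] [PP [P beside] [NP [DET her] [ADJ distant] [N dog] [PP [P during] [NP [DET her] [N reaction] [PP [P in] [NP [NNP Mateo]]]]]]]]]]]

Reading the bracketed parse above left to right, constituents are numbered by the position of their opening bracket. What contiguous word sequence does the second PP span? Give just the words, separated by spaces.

beside her distant dog during her reaction in Mateo

Opening `[PP` markers occur at word positions 6, 9, 13, 16; the second of these opens the constituent [PP beside her distant dog during her reaction in Mateo].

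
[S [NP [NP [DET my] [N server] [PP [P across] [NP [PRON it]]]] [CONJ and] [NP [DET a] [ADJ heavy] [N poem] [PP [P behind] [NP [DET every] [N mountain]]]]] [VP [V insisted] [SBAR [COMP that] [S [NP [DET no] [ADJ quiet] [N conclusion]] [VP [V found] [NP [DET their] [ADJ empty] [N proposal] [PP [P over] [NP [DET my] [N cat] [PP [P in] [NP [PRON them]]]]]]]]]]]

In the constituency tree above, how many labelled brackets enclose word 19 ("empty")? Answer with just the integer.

Counting open brackets not yet closed at "empty": [S [VP [SBAR [S [VP [NP [ADJ = 7.

7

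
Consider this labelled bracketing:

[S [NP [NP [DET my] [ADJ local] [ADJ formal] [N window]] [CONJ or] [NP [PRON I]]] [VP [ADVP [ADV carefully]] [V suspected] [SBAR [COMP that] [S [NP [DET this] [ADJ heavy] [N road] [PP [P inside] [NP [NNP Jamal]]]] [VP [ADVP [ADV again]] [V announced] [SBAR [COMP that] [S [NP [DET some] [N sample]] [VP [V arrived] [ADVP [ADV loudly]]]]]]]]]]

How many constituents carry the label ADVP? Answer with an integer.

3

Scanning left to right, an opening `[ADVP` appears at word positions 7, 15, 21 — 3 in total.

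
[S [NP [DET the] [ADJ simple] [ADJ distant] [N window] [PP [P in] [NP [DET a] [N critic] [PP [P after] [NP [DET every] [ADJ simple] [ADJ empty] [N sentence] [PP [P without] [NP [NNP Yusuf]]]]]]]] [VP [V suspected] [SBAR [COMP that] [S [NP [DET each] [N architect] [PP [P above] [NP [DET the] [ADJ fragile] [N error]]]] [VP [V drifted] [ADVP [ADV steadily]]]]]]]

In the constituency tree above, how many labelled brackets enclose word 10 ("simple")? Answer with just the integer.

Counting open brackets not yet closed at "simple": [S [NP [PP [NP [PP [NP [ADJ = 7.

7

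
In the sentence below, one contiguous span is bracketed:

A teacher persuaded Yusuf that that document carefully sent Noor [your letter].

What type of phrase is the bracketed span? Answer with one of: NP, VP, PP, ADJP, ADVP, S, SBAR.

NP

The bracketed span "your letter" is headed by "letter", making it a noun phrase (NP).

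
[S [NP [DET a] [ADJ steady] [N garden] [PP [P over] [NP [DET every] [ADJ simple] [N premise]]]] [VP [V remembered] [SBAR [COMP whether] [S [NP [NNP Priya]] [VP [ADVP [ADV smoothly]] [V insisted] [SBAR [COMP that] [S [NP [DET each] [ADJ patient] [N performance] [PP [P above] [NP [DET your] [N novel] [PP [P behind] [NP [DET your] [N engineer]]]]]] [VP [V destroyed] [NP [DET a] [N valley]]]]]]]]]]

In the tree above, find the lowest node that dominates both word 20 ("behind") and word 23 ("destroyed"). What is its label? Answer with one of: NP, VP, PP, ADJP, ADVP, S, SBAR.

Word 20 lies under S → VP → SBAR → S → VP → SBAR → S → NP → PP → NP → PP → P; word 23 lies under S → VP → SBAR → S → VP → SBAR → S → VP → V. The lowest shared node is the S.

S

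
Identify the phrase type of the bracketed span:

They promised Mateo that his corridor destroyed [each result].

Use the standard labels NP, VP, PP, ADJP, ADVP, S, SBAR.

The span is built around the noun "result" — a noun phrase (NP).

NP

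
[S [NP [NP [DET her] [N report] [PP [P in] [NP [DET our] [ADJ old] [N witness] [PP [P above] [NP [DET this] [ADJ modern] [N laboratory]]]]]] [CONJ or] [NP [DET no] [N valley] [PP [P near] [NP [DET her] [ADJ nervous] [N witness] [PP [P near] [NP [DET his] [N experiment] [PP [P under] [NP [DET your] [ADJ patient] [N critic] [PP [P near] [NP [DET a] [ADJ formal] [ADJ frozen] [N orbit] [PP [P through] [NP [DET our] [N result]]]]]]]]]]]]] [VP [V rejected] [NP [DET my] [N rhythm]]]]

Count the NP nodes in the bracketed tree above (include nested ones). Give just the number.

11

Listing each NP by its span: [NP her report in our old witness above this modern laboratory or no valley near her nervous witness near his experiment under your patient critic near a formal frozen orbit through our result]; [NP her report in our old witness above this modern laboratory]; [NP our old witness above this modern laboratory]; [NP this modern laboratory]; [NP no valley near her nervous witness near his experiment under your patient critic near a formal frozen orbit through our result]; [NP her nervous witness near his experiment under your patient critic near a formal frozen orbit through our result] … — that makes 11.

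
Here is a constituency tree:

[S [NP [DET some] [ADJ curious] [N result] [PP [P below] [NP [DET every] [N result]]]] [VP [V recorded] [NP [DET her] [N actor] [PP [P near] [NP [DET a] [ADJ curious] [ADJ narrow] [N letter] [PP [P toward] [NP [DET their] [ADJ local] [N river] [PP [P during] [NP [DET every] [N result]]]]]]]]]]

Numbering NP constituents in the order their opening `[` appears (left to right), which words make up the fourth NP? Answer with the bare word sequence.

a curious narrow letter toward their local river during every result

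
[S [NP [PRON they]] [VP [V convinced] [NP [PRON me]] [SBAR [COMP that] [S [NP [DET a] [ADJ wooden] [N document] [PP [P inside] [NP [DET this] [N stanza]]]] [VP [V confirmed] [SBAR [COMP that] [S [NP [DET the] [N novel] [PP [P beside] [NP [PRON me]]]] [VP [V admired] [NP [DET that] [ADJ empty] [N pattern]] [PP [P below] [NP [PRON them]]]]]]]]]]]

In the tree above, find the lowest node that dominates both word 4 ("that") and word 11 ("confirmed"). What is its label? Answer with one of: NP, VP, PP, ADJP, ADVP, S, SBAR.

SBAR

Both words fall inside [SBAR that a wooden document inside this stanza confirmed that the novel beside me admired that empty pattern below them] (words 4–22), and no smaller constituent contains them both. Label: SBAR.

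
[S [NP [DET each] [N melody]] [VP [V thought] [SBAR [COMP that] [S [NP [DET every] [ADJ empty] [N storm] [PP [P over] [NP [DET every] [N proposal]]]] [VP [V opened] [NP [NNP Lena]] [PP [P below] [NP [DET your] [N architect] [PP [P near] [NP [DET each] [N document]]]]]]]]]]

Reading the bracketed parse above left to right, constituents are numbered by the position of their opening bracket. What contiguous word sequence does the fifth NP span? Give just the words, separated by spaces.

In left-to-right order the NP constituents are "each melody"; "every empty storm over every proposal"; "every proposal"; "Lena"; "your architect near each document"; "each document". Number 5 is "your architect near each document".

your architect near each document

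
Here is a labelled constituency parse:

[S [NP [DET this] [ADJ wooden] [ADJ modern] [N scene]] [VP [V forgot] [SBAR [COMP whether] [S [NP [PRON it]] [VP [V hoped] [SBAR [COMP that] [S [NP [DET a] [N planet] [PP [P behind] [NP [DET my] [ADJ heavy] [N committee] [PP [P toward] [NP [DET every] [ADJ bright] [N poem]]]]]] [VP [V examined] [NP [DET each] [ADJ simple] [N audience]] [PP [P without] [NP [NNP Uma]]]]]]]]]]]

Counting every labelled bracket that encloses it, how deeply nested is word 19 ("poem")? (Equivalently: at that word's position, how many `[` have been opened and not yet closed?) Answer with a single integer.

Counting open brackets not yet closed at "poem": [S [VP [SBAR [S [VP [SBAR [S [NP [PP [NP [PP [NP [N = 13.

13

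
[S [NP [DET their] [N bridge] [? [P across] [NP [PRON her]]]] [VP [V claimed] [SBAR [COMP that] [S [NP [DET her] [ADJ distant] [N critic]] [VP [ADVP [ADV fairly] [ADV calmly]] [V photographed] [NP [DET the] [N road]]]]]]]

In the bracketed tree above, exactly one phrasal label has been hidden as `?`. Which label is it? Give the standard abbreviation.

PP

Looking at what the `?` directly dominates — P 'across', NP — this is a prepositional phrase (PP).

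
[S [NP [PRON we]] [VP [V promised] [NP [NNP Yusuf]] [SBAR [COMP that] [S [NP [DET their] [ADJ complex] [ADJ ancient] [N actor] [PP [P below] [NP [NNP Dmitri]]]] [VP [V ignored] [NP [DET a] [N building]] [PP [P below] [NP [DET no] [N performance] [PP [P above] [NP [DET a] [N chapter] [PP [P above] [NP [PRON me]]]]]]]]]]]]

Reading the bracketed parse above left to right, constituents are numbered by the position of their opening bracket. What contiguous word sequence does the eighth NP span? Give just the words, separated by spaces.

Opening `[NP` markers occur at word positions 1, 3, 5, 10, 12, 15, 18, 21; the eighth of these opens the constituent [NP me].

me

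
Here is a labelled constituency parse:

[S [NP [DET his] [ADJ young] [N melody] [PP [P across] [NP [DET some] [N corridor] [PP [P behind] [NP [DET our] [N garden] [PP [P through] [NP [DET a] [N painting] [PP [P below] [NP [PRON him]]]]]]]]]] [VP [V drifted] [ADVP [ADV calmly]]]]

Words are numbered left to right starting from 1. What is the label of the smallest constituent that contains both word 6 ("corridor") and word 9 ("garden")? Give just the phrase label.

Word 6 lies under S → NP → PP → NP → N; word 9 lies under S → NP → PP → NP → PP → NP → N. The lowest shared node is the NP.

NP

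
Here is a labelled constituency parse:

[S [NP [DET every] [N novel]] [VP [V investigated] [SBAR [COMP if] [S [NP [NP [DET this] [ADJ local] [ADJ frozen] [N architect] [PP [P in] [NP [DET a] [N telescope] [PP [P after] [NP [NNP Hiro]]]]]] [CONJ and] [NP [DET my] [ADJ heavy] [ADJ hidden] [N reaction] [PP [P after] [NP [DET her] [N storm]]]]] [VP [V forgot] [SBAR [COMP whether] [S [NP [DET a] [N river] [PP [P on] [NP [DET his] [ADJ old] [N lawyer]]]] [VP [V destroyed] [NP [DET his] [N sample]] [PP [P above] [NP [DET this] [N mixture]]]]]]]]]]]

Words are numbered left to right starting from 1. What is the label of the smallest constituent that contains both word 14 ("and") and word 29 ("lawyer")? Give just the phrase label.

S

Word 14 lies under S → VP → SBAR → S → NP → CONJ; word 29 lies under S → VP → SBAR → S → VP → SBAR → S → NP → PP → NP → N. The lowest shared node is the S.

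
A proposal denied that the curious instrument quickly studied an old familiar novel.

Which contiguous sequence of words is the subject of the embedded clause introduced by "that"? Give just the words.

the curious instrument

"the curious instrument" is the NP that combines with the VP headed by "studied" to form the embedded clause introduced by "that" — the subject.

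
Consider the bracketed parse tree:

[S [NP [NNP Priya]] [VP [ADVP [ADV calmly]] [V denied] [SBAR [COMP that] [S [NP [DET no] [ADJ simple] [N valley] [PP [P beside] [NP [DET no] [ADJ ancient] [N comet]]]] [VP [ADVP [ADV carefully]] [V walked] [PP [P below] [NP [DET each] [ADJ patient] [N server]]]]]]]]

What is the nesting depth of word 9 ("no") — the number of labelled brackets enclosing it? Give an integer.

8

The word sits inside DET, which is inside NP, inside PP, inside NP, inside S, inside SBAR, inside VP, inside S — 8 brackets in all.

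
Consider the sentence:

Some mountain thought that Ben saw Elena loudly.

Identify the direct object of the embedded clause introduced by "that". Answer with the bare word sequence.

The verb of the embedded clause introduced by "that" is "saw"; its direct object is the NP "Elena".

Elena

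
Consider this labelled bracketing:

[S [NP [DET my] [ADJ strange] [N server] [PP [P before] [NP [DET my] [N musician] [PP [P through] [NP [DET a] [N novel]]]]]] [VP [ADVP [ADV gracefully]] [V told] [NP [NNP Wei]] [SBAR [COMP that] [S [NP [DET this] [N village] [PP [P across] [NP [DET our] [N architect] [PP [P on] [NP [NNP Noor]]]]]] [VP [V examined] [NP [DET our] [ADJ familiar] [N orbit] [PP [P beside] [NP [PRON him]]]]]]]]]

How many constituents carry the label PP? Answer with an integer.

5

Listing each PP by its span: [PP before my musician through a novel]; [PP through a novel]; [PP across our architect on Noor]; [PP on Noor]; [PP beside him] — that makes 5.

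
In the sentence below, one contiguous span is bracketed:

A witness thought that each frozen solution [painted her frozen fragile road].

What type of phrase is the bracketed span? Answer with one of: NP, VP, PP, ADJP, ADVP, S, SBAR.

VP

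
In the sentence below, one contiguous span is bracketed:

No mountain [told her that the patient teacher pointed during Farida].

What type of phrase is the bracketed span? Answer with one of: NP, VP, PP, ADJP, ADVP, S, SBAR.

VP

The bracketed span "told her that the patient teacher pointed during Farida" is headed by "told", making it a verb phrase (VP).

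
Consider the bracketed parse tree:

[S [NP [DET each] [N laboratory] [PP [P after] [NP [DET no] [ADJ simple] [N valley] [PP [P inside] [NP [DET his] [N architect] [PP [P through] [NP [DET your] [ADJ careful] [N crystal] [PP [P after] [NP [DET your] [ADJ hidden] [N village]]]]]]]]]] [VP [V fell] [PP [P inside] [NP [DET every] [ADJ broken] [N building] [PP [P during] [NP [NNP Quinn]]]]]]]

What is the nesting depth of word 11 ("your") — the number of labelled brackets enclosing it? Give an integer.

9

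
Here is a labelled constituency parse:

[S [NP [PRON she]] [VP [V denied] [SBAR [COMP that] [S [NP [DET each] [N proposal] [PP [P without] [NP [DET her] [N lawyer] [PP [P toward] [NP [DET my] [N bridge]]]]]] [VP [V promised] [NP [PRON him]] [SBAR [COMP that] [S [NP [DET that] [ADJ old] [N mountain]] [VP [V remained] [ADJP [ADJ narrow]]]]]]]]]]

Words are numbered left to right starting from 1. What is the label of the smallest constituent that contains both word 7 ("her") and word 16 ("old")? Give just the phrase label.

S

Both words fall inside [S each proposal without her lawyer toward my bridge promised him that that old mountain remained narrow] (words 4–19), and no smaller constituent contains them both. Label: S.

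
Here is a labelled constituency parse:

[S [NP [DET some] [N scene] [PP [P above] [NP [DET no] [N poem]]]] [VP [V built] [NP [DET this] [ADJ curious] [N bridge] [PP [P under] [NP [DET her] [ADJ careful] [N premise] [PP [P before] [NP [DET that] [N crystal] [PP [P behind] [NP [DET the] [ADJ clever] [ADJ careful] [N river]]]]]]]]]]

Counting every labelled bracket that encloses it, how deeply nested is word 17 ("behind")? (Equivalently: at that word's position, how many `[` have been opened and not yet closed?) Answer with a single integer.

9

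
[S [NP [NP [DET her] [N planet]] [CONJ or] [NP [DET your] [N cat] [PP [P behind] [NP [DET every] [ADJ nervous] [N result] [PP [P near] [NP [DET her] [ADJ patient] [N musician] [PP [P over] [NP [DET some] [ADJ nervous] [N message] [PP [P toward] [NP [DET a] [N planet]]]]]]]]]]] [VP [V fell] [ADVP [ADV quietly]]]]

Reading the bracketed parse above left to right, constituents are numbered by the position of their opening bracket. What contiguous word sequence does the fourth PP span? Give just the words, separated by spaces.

toward a planet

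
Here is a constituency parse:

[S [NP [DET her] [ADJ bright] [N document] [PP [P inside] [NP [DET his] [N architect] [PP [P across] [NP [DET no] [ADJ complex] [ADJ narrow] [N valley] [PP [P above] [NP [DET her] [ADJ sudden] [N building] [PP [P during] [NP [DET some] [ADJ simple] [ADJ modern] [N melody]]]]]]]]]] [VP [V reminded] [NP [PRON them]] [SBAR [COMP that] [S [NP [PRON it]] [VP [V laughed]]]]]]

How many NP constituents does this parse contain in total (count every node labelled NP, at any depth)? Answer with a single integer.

7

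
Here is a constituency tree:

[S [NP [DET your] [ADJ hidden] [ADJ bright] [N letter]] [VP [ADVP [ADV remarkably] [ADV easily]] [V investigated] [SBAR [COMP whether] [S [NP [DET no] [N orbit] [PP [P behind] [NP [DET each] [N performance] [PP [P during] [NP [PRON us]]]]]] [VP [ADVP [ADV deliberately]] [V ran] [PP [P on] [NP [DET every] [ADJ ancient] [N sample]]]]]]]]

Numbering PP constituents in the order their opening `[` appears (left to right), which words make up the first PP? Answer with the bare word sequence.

Opening `[PP` markers occur at word positions 11, 14, 18; the first of these opens the constituent [PP behind each performance during us].

behind each performance during us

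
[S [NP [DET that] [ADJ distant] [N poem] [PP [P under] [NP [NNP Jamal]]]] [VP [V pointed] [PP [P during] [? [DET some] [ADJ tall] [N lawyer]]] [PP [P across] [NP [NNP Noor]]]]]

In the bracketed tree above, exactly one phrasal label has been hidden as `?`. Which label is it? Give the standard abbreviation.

NP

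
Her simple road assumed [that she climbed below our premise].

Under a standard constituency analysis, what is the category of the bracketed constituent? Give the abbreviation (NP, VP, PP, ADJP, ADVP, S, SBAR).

SBAR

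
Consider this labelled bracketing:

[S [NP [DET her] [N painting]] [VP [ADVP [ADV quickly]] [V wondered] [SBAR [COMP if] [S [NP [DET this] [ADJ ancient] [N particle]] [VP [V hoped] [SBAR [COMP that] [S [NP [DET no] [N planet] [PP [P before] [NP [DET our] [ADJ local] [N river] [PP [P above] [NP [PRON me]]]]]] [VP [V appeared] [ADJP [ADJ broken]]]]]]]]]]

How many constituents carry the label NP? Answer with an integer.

5

The NP constituents are: [NP her painting]; [NP this ancient particle]; [NP no planet before our local river above me]; [NP our local river above me]; [NP me]. Total: 5.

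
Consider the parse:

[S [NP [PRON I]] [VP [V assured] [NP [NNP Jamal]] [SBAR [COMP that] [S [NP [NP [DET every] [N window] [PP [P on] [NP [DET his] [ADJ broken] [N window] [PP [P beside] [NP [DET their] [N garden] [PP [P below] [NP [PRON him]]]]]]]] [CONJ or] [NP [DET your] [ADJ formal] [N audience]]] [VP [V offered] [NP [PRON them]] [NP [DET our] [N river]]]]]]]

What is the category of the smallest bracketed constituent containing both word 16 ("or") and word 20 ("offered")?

The smallest bracket enclosing both words is [S every window on his broken window beside their garden below him or your formal audience offered them our river], so the label is S.

S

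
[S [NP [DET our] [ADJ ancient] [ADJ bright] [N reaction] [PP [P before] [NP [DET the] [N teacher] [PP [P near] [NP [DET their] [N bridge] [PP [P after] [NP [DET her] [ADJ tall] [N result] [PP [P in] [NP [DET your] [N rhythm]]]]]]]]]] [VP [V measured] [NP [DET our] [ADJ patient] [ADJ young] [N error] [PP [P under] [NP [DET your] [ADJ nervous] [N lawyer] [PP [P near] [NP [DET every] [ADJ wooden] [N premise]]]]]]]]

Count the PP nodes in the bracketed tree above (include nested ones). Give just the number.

Scanning left to right, an opening `[PP` appears at word positions 5, 8, 11, 15, 23, 27 — 6 in total.

6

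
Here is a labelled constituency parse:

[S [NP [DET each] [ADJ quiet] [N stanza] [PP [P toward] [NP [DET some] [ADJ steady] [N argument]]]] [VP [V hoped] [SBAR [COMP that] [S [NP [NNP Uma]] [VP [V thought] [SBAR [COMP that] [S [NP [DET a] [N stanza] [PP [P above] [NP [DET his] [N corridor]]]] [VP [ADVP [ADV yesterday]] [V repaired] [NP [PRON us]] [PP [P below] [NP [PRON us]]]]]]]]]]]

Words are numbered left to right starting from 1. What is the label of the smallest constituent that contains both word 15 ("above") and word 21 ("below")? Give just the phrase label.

S

Word 15 lies under S → VP → SBAR → S → VP → SBAR → S → NP → PP → P; word 21 lies under S → VP → SBAR → S → VP → SBAR → S → VP → PP → P. The lowest shared node is the S.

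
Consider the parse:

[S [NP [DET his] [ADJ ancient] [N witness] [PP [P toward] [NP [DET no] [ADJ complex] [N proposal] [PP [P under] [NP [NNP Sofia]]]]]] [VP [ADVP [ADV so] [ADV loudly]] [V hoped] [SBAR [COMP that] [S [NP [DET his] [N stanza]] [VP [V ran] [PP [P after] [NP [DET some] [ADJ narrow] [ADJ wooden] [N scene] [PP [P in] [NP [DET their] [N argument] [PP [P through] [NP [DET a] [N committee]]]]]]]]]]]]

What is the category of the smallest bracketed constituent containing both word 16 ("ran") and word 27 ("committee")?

VP

The smallest bracket enclosing both words is [VP ran after some narrow wooden scene in their argument through a committee], so the label is VP.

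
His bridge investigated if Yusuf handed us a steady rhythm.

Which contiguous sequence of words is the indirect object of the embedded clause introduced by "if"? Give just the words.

The verb of the embedded clause introduced by "if" is "handed"; its indirect object is the NP "us".

us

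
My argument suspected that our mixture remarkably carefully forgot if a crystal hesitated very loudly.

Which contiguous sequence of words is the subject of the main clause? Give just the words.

my argument

"my argument" is the NP that combines with the VP headed by "suspected" to form the main clause — the subject.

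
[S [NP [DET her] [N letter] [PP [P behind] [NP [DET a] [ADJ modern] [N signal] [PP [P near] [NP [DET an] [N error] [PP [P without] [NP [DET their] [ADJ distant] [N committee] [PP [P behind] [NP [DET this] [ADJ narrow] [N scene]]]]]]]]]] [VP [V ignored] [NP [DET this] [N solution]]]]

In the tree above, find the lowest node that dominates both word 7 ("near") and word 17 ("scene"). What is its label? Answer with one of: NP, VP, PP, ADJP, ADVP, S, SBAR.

PP

The smallest bracket enclosing both words is [PP near an error without their distant committee behind this narrow scene], so the label is PP.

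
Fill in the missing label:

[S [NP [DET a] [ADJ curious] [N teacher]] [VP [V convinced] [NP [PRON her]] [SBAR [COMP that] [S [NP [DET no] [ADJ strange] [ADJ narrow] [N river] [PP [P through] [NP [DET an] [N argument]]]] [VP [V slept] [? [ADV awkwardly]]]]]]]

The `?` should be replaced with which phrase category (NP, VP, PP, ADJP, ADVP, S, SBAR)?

ADVP

The `?` node immediately contains: ADV 'awkwardly'. That is the internal structure of an adverb phrase, so the label is ADVP.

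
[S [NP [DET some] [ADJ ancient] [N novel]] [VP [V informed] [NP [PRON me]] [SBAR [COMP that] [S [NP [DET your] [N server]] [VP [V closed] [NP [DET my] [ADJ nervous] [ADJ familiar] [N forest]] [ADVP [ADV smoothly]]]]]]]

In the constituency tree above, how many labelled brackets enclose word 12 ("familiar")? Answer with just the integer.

7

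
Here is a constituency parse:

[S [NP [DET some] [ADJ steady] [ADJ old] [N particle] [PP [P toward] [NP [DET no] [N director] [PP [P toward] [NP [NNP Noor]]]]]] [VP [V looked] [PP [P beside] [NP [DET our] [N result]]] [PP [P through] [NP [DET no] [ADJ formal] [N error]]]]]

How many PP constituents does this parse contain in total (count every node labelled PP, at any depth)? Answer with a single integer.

4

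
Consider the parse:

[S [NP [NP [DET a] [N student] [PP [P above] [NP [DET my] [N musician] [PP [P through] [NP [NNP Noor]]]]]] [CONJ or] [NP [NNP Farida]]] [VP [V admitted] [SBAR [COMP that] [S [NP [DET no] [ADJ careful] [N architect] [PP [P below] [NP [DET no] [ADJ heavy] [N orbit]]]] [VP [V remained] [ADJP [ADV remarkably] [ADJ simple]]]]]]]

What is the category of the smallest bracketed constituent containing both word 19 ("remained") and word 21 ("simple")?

VP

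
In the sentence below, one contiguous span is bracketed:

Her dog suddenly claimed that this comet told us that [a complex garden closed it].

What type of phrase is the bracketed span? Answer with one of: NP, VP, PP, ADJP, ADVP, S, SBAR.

The bracketed span "a complex garden closed it" is headed by "closed", making it a clause (S).

S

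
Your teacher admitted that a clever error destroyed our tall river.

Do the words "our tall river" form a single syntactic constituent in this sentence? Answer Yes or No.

"our tall river" is exactly the noun phrase [NP our tall river], a complete constituent.

Yes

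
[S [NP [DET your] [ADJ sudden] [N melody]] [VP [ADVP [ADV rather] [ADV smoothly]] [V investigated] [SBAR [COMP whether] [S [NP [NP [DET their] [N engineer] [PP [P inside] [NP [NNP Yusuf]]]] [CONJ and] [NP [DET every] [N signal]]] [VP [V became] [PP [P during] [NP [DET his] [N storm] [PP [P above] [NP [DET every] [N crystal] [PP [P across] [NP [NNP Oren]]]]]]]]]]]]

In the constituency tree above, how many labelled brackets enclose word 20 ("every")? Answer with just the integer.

Counting open brackets not yet closed at "every": [S [VP [SBAR [S [VP [PP [NP [PP [NP [DET = 10.

10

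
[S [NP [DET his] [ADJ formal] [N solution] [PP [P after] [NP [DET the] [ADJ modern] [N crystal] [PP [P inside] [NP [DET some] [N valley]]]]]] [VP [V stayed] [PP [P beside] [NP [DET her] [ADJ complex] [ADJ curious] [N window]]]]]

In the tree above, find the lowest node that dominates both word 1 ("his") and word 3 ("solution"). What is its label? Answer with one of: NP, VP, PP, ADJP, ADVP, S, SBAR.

Word 1 lies under S → NP → DET; word 3 lies under S → NP → N. The lowest shared node is the NP.

NP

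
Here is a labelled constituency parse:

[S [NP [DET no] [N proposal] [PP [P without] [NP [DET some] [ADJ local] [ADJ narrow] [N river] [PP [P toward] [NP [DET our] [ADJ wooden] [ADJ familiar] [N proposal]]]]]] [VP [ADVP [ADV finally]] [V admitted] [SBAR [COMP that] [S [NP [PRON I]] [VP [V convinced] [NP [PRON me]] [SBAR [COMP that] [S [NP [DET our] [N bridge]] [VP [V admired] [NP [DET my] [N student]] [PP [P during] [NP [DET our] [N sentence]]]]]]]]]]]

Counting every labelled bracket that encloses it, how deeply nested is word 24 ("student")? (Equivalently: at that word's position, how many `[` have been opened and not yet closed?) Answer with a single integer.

10

The word sits inside N, which is inside NP, inside VP, inside S, inside SBAR, inside VP, inside S, inside SBAR, inside VP, inside S — 10 brackets in all.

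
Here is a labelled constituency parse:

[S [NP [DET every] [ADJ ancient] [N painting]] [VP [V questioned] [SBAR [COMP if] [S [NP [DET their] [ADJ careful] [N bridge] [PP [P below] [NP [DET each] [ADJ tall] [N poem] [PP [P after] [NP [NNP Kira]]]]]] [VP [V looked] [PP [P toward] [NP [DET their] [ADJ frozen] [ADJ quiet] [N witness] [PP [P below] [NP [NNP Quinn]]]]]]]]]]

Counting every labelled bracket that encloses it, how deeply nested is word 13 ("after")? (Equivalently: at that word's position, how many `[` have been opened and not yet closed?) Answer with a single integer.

Counting open brackets not yet closed at "after": [S [VP [SBAR [S [NP [PP [NP [PP [P = 9.

9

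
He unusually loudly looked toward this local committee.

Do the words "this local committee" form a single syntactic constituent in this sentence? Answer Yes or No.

Yes

The sequence corresponds to a single NP node — the noun phrase "this local committee".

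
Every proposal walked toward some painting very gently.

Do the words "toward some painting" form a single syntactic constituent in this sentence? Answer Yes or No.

Yes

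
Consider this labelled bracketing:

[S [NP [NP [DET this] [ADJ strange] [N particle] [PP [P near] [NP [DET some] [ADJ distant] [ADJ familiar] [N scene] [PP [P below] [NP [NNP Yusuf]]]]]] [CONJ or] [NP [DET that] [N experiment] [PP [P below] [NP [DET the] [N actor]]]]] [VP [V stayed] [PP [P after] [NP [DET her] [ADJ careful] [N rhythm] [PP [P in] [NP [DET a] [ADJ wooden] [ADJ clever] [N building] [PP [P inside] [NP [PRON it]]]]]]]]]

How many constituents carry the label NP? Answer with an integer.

The NP constituents are: [NP this strange particle near some distant familiar scene below Yusuf or that experiment below the actor]; [NP this strange particle near some distant familiar scene below Yusuf]; [NP some distant familiar scene below Yusuf]; [NP Yusuf]; [NP that experiment below the actor]; [NP the actor] …. Total: 9.

9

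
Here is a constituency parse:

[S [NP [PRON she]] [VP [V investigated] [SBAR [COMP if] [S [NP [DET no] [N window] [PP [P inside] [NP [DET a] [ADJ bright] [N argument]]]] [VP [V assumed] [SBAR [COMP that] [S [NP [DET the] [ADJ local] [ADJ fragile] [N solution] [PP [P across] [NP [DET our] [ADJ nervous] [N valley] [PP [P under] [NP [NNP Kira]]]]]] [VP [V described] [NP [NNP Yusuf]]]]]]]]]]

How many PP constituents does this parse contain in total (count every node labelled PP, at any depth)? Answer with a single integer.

Scanning left to right, an opening `[PP` appears at word positions 6, 16, 20 — 3 in total.

3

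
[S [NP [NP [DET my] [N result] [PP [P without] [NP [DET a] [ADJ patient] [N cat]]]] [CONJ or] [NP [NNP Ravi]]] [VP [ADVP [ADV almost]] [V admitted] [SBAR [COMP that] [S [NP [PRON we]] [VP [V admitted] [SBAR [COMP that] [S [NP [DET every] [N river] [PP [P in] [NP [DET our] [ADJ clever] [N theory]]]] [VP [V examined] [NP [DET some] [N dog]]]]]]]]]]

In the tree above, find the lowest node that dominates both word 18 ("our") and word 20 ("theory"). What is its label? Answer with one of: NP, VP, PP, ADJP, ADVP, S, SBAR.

Both words fall inside [NP our clever theory] (words 18–20), and no smaller constituent contains them both. Label: NP.

NP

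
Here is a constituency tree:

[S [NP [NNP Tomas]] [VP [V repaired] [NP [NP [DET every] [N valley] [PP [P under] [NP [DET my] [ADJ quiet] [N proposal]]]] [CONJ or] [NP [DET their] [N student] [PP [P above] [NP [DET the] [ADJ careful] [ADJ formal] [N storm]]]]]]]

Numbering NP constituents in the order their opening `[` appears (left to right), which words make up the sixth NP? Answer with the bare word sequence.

the careful formal storm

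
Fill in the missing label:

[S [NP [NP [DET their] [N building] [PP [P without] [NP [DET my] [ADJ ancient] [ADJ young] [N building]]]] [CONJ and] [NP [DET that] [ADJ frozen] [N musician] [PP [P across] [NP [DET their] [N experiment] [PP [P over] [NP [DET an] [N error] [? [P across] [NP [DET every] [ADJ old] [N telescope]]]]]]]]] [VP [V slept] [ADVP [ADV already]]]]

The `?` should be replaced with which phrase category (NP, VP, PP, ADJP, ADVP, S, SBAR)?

Looking at what the `?` directly dominates — P 'across', NP — this is a prepositional phrase (PP).

PP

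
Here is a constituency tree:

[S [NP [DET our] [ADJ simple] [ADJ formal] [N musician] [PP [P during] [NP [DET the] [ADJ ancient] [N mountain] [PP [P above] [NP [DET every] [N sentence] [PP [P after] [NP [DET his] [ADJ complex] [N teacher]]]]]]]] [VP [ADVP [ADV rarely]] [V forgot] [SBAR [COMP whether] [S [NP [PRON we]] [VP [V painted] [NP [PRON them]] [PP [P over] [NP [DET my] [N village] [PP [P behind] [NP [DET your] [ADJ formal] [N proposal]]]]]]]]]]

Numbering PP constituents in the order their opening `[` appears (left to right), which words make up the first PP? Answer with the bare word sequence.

during the ancient mountain above every sentence after his complex teacher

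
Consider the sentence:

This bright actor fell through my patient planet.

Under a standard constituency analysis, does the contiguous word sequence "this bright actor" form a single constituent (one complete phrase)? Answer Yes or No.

Yes

These words form the whole noun phrase headed by "actor", so yes — one constituent.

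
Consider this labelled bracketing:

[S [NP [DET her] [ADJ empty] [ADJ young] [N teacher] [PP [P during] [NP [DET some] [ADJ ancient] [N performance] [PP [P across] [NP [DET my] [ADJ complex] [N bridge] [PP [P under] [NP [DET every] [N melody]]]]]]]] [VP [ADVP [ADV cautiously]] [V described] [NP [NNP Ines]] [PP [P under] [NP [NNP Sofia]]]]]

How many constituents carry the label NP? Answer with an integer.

Scanning left to right, an opening `[NP` appears at word positions 1, 6, 10, 14, 18, 20 — 6 in total.

6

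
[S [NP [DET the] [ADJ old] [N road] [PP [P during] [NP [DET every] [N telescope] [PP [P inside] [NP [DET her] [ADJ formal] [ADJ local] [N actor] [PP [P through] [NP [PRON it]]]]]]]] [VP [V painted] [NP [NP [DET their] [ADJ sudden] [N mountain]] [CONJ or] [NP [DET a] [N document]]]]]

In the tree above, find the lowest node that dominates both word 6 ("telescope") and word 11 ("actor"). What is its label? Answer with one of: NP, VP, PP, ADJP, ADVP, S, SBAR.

NP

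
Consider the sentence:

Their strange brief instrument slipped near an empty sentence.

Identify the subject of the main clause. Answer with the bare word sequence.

their strange brief instrument

The subject of the main clause is the NP immediately before the verb "slipped": "their strange brief instrument".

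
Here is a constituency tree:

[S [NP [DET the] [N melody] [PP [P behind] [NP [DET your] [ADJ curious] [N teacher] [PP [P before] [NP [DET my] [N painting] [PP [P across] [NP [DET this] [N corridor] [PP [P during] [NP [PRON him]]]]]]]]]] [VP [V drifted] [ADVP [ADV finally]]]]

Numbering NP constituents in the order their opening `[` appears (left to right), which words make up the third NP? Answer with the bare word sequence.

my painting across this corridor during him

Opening `[NP` markers occur at word positions 1, 4, 8, 11, 14; the third of these opens the constituent [NP my painting across this corridor during him].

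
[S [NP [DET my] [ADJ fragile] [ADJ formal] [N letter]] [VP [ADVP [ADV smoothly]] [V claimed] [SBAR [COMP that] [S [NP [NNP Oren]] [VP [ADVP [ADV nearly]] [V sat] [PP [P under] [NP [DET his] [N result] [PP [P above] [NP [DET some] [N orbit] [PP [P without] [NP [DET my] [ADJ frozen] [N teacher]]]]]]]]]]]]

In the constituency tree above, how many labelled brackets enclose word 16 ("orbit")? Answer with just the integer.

10

Path from the root down to the word: S → VP → SBAR → S → VP → PP → NP → PP → NP → N. That is 10 enclosing brackets.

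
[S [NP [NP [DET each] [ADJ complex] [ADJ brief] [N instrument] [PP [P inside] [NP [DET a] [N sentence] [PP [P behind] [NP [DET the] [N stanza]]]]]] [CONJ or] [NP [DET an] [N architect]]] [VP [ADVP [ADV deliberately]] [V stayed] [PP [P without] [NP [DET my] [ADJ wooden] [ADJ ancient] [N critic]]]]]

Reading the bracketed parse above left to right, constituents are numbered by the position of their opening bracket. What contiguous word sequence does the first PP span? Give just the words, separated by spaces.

The PP opening brackets appear, in order, over: "inside a sentence behind the stanza"; "behind the stanza"; "without my wooden ancient critic". The first one spans "inside a sentence behind the stanza".

inside a sentence behind the stanza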